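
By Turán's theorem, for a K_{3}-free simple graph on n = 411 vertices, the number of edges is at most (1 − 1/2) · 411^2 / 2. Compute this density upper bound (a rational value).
Turán density bound = (1/2) · 411^2/2 = 168921/4 ≈ 42230.25

Turán's theorem: ex(n, K_{r+1}) is achieved by the complete r-partite Turán graph T(n, r) with parts as balanced as possible, and is at most (1 − 1/r) · n^2/2. For r = 2, n = 411: the density bound is (1/2) · 168921/2 = 168921/4 ≈ 42230.25. The integer-valued extremum is e(T(411, 2)) = 42230, which is strictly less than the density bound 168921/4 since 2 ∤ 411 (the parts of T(411, 2) cannot all be equal).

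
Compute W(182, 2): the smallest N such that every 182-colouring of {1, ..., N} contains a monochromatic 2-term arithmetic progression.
W(182, 2) = 182 + 1 = 183

A 2-term AP is any pair of integers, so a monochromatic 2-AP exists iff some colour is used at least twice. With 182 colours, the colouring i ↦ i on {1, ..., 182} uses each colour once, avoiding any monochromatic pair, so W(182, 2) > 182. For {1, ..., 183}, pigeonhole forces two integers of the same colour, which form a monochromatic 2-AP. Hence W(182, 2) = 183.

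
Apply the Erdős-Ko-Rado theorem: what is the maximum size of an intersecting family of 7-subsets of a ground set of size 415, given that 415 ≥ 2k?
max |F| = C(414, 6) = 6743169849423

The Erdős-Ko-Rado theorem states: for n ≥ 2k, an intersecting family of k-subsets of an n-element set has size at most C(n − 1, k − 1), with equality for 'star' families {A ⊆ [n] : |A| = k, i ∈ A} (fix an element i). For n = 415, k = 7: C(414, 6) = 6743169849423.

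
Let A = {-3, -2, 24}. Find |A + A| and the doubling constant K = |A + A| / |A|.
K = |A + A| / |A| = 6/3 = 2

Enumerate A + A = {a + b : a, b ∈ A}. With |A| = 3, there are |A|^2 = 9 ordered sum pairs; collecting distinct values, A + A = {-6, -5, -4, 21, 22, 48}, so |A + A| = 6. Thus K = 6/3 = 2. For comparison, the minimum possible |A + A| over all 3-element sets is 2·3 − 1 = 5 (so min K = 5/3), attained only by arithmetic progressions.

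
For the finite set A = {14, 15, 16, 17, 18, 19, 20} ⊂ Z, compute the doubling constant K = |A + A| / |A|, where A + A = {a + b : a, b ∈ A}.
K = |A + A| / |A| = 13/7

Enumerate A + A = {a + b : a, b ∈ A}. With |A| = 7, there are |A|^2 = 49 ordered sum pairs; collecting distinct values, A + A = {28, 29, 30, 31, 32, 33, 34, 35, 36, 37, 38, 39, 40}, so |A + A| = 13. Thus K = 13/7. Here |A + A| = 2|A| − 1 = 13, the minimum possible — so K = 13/7 is minimal, which holds iff A is an arithmetic progression.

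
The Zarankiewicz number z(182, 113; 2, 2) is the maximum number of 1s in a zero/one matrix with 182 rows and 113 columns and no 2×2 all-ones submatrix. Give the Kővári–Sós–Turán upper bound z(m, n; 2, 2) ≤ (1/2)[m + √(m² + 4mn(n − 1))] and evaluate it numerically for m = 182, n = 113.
z(182, 113; 2, 2) ≤ (1/2)[182 + √(182² + 4·182·113·112)] = (1/2)[182 + √9246692] = 1611.4187

Kővári–Sós–Turán: let r_1, ..., r_182 be the row sums and z = Σ r_i the total number of 1s. Each pair of columns can share at most one row with both entries 1 (else a 2×2 all-ones block appears), so Σ_i C(r_i, 2) ≤ C(113, 2) = 6328. By convexity Σ_i C(r_i, 2) ≥ 182·C(z/182, 2) = z(z − 182)/(2·182), giving z² − 182z − 182·113·112 ≤ 0 and hence z ≤ (1/2)[182 + √(33124 + 4·2303392)] = (1/2)[182 + √9246692] ≈ (1/2)(182 + 3040.8374) = 1611.4187.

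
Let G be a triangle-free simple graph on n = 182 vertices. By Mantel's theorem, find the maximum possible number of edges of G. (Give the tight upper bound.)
ex(182, K_3) = ⌊182^2/4⌋ = 8281

Mantel (1907): a triangle-free graph on n vertices has at most ⌊n^2/4⌋ edges, with equality for the complete bipartite graph K_{⌊n/2⌋, ⌈n/2⌉}. For n = 182: ⌊182^2/4⌋ = ⌊33124/4⌋ = 8281. The extremal graph is K_{91, 91}, which has 91·91 = 8281 edges.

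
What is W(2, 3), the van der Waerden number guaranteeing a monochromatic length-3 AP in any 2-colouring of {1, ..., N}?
W(2, 3) = 9

Lower bound: the 2-colouring RRBBRRBB of {1, ..., 8} (R at positions {1, 2, 5, 6}, B at {3, 4, 7, 8}) contains no monochromatic 3-term AP, so W(2, 3) > 8. Upper bound: a case analysis on any 2-colouring of {1, ..., 9} forces such an AP. Hence W(2, 3) = 9.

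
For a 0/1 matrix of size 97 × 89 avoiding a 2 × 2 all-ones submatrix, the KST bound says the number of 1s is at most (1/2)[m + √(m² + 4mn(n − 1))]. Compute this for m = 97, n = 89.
z(97, 89; 2, 2) ≤ (1/2)[97 + √(97² + 4·97·89·88)] = (1/2)[97 + √3048225] = 921.4583

Kővári–Sós–Turán: let r_1, ..., r_97 be the row sums and z = Σ r_i the total number of 1s. Each pair of columns can share at most one row with both entries 1 (else a 2×2 all-ones block appears), so Σ_i C(r_i, 2) ≤ C(89, 2) = 3916. By convexity Σ_i C(r_i, 2) ≥ 97·C(z/97, 2) = z(z − 97)/(2·97), giving z² − 97z − 97·89·88 ≤ 0 and hence z ≤ (1/2)[97 + √(9409 + 4·759704)] = (1/2)[97 + √3048225] ≈ (1/2)(97 + 1745.9167) = 921.4583.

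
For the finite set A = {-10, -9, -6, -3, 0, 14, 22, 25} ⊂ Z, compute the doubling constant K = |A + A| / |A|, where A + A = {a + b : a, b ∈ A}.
K = |A + A| / |A| = 30/8 = 15/4

Enumerate A + A = {a + b : a, b ∈ A}. With |A| = 8, there are |A|^2 = 64 ordered sum pairs; collecting distinct values, A + A = {-20, -19, -18, -16, -15, -13, -12, -10, -9, -6, -3, 0, 4, 5, 8, 11, 12, 13, 14, 15, 16, 19, 22, 25, 28, 36, 39, 44, 47, 50}, so |A + A| = 30. Thus K = 30/8 = 15/4. For comparison, the minimum possible |A + A| over all 8-element sets is 2·8 − 1 = 15 (so min K = 15/8), attained only by arithmetic progressions.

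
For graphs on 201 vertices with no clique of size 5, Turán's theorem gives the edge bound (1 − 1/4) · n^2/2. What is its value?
Turán density bound = (3/4) · 201^2/2 = 121203/8 ≈ 15150.375

Turán's theorem: ex(n, K_{r+1}) is achieved by the complete r-partite Turán graph T(n, r) with parts as balanced as possible, and is at most (1 − 1/r) · n^2/2. For r = 4, n = 201: the density bound is (3/4) · 40401/2 = 121203/8 ≈ 15150.375. The integer-valued extremum is e(T(201, 4)) = 15150, which is strictly less than the density bound 121203/8 since 4 ∤ 201 (the parts of T(201, 4) cannot all be equal).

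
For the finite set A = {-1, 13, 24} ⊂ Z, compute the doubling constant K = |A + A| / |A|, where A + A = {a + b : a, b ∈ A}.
K = |A + A| / |A| = 6/3 = 2

Enumerate A + A = {a + b : a, b ∈ A}. With |A| = 3, there are |A|^2 = 9 ordered sum pairs; collecting distinct values, A + A = {-2, 12, 23, 26, 37, 48}, so |A + A| = 6. Thus K = 6/3 = 2. For comparison, the minimum possible |A + A| over all 3-element sets is 2·3 − 1 = 5 (so min K = 5/3), attained only by arithmetic progressions.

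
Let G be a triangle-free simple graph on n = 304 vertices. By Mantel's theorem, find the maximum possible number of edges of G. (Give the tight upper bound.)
ex(304, K_3) = ⌊304^2/4⌋ = 23104

Mantel (1907): a triangle-free graph on n vertices has at most ⌊n^2/4⌋ edges, with equality for the complete bipartite graph K_{⌊n/2⌋, ⌈n/2⌉}. For n = 304: ⌊304^2/4⌋ = ⌊92416/4⌋ = 23104. The extremal graph is K_{152, 152}, which has 152·152 = 23104 edges.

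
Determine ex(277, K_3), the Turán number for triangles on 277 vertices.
ex(277, K_3) = ⌊277^2/4⌋ = 19182

Mantel (1907): a triangle-free graph on n vertices has at most ⌊n^2/4⌋ edges, with equality for the complete bipartite graph K_{⌊n/2⌋, ⌈n/2⌉}. For n = 277: ⌊277^2/4⌋ = ⌊76729/4⌋ = 19182. The extremal graph is K_{138, 139}, which has 138·139 = 19182 edges.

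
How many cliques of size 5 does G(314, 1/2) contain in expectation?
E[# K_5] = C(314, 5) · (1/2)^C(5, 2) = 24635955812 / 2^10 = 6158988953/256 ≈ 24058550.597656

For each 5-subset S of vertices (there are C(314, 5) = 24635955812 such S), let X_S = 1 if S induces a K_5 (all C(5, 2) = 10 edges present). Then P(X_S = 1) = (1/2)^10 = 1/1024. By linearity of expectation, E[# K_5] = C(314, 5) · (1/2)^10 = 24635955812 / 1024 = 6158988953/256 ≈ 24058550.597656.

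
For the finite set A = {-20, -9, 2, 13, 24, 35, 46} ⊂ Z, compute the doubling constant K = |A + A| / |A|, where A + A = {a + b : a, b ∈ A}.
K = |A + A| / |A| = 13/7

Enumerate A + A = {a + b : a, b ∈ A}. With |A| = 7, there are |A|^2 = 49 ordered sum pairs; collecting distinct values, A + A = {-40, -29, -18, -7, 4, 15, 26, 37, 48, 59, 70, 81, 92}, so |A + A| = 13. Thus K = 13/7. Here |A + A| = 2|A| − 1 = 13, the minimum possible — so K = 13/7 is minimal, which holds iff A is an arithmetic progression.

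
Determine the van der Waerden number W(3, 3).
W(3, 3) = 27

W(3, 3) = 27. The lower bound W(3, 3) > 26 comes from an explicit good 3-colouring of [1, 26]; the upper bound W(3, 3) ≤ 27 was verified by exhaustive search over 3-colourings of [1, 27].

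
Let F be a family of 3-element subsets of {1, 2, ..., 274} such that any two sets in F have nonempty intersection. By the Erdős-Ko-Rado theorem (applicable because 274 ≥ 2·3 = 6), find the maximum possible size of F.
max |F| = C(273, 2) = 37128

Erdős-Ko-Rado (1961): when n ≥ 2k, max |F| = C(n−1, k−1). The bound is attained by the star {A : i ∈ A} for any fixed i ∈ [n]. Here C(274−1, 3−1) = C(273, 2) = 37128.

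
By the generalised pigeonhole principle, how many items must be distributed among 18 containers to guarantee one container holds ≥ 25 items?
n = (25 − 1)·18 + 1 = 433

By the generalised pigeonhole principle, to guarantee some box contains ≥ r objects we need more than (r − 1) · k objects total. Threshold: n = (r − 1) · k + 1. With r = 25 and k = 18: n = 24 · 18 + 1 = 432 + 1 = 433. For n = 432 = 24 · 18, we can put exactly 24 objects in every box, avoiding 25 in any single one — so 433 is tight.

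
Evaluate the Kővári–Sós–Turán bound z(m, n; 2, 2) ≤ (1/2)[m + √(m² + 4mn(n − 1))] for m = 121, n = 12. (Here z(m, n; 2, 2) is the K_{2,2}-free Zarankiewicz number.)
z(121, 12; 2, 2) ≤ (1/2)[121 + √(121² + 4·121·12·11)] = (1/2)[121 + √78529] = 200.6151

Kővári–Sós–Turán: let r_1, ..., r_121 be the row sums and z = Σ r_i the total number of 1s. Each pair of columns can share at most one row with both entries 1 (else a 2×2 all-ones block appears), so Σ_i C(r_i, 2) ≤ C(12, 2) = 66. By convexity Σ_i C(r_i, 2) ≥ 121·C(z/121, 2) = z(z − 121)/(2·121), giving z² − 121z − 121·12·11 ≤ 0 and hence z ≤ (1/2)[121 + √(14641 + 4·15972)] = (1/2)[121 + √78529] ≈ (1/2)(121 + 280.2303) = 200.6151.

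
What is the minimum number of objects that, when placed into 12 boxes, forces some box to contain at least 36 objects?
n = (36 − 1)·12 + 1 = 421

By the generalised pigeonhole principle, to guarantee some box contains ≥ r objects we need more than (r − 1) · k objects total. Threshold: n = (r − 1) · k + 1. With r = 36 and k = 12: n = 35 · 12 + 1 = 420 + 1 = 421. For n = 420 = 35 · 12, we can put exactly 35 objects in every box, avoiding 36 in any single one — so 421 is tight.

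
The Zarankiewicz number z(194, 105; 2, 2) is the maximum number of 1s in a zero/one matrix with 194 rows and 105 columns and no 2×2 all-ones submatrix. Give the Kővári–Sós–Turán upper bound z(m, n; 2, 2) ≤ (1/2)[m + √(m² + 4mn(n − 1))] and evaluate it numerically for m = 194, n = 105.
z(194, 105; 2, 2) ≤ (1/2)[194 + √(194² + 4·194·105·104)] = (1/2)[194 + √8511556] = 1555.7286

Kővári–Sós–Turán: let r_1, ..., r_194 be the row sums and z = Σ r_i the total number of 1s. Each pair of columns can share at most one row with both entries 1 (else a 2×2 all-ones block appears), so Σ_i C(r_i, 2) ≤ C(105, 2) = 5460. By convexity Σ_i C(r_i, 2) ≥ 194·C(z/194, 2) = z(z − 194)/(2·194), giving z² − 194z − 194·105·104 ≤ 0 and hence z ≤ (1/2)[194 + √(37636 + 4·2118480)] = (1/2)[194 + √8511556] ≈ (1/2)(194 + 2917.4571) = 1555.7286.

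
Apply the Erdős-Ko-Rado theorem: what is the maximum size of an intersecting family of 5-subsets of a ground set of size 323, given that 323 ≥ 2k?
max |F| = C(322, 4) = 439633040

The Erdős-Ko-Rado theorem states: for n ≥ 2k, an intersecting family of k-subsets of an n-element set has size at most C(n − 1, k − 1), with equality for 'star' families {A ⊆ [n] : |A| = k, i ∈ A} (fix an element i). For n = 323, k = 5: C(322, 4) = 439633040.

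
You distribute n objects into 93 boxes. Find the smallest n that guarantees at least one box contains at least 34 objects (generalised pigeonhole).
n = (34 − 1)·93 + 1 = 3070

By the generalised pigeonhole principle, to guarantee some box contains ≥ r objects we need more than (r − 1) · k objects total. Threshold: n = (r − 1) · k + 1. With r = 34 and k = 93: n = 33 · 93 + 1 = 3069 + 1 = 3070. For n = 3069 = 33 · 93, we can put exactly 33 objects in every box, avoiding 34 in any single one — so 3070 is tight.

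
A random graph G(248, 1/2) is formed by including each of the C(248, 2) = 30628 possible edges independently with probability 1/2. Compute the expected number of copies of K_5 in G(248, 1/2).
E[# K_5] = C(248, 5) · (1/2)^C(5, 2) = 7506861544 / 2^10 = 938357693/128 = 7330919.4765625

For each 5-subset S of vertices (there are C(248, 5) = 7506861544 such S), let X_S = 1 if S induces a K_5 (all C(5, 2) = 10 edges present). Then P(X_S = 1) = (1/2)^10 = 1/1024. By linearity of expectation, E[# K_5] = C(248, 5) · (1/2)^10 = 7506861544 / 1024 = 938357693/128 = 7330919.4765625.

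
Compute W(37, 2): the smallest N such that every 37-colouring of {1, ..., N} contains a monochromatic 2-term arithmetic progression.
W(37, 2) = 37 + 1 = 38

A 2-term AP is any pair of integers, so a monochromatic 2-AP exists iff some colour is used at least twice. With 37 colours, the colouring i ↦ i on {1, ..., 37} uses each colour once, avoiding any monochromatic pair, so W(37, 2) > 37. For {1, ..., 38}, pigeonhole forces two integers of the same colour, which form a monochromatic 2-AP. Hence W(37, 2) = 38.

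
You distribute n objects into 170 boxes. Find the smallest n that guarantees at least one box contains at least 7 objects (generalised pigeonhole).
n = (7 − 1)·170 + 1 = 1021

By the generalised pigeonhole principle, to guarantee some box contains ≥ r objects we need more than (r − 1) · k objects total. Threshold: n = (r − 1) · k + 1. With r = 7 and k = 170: n = 6 · 170 + 1 = 1020 + 1 = 1021. For n = 1020 = 6 · 170, we can put exactly 6 objects in every box, avoiding 7 in any single one — so 1021 is tight.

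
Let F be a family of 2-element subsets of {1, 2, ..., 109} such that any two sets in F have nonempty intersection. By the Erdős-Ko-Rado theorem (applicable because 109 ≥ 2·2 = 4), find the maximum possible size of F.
max |F| = C(108, 1) = 108

The Erdős-Ko-Rado theorem states: for n ≥ 2k, an intersecting family of k-subsets of an n-element set has size at most C(n − 1, k − 1), with equality for 'star' families {A ⊆ [n] : |A| = k, i ∈ A} (fix an element i). For n = 109, k = 2: C(108, 1) = 108.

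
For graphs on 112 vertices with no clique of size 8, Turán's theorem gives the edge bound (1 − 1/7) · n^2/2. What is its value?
Turán density bound = (6/7) · 112^2/2 = 5376

Turán's theorem: ex(n, K_{r+1}) is achieved by the complete r-partite Turán graph T(n, r) with parts as balanced as possible, and is at most (1 − 1/r) · n^2/2. For r = 7, n = 112: the density bound is (6/7) · 12544/2 = 5376. Since 7 ∣ 112, the Turán graph T(112, 7) has parts of equal size 16, and its edge count e(T(112, 7)) = 5376 attains the density bound exactly.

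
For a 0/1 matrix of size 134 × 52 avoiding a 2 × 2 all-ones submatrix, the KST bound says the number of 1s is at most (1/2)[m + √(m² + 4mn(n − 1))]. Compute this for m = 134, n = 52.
z(134, 52; 2, 2) ≤ (1/2)[134 + √(134² + 4·134·52·51)] = (1/2)[134 + √1439428] = 666.8808

Kővári–Sós–Turán: let r_1, ..., r_134 be the row sums and z = Σ r_i the total number of 1s. Each pair of columns can share at most one row with both entries 1 (else a 2×2 all-ones block appears), so Σ_i C(r_i, 2) ≤ C(52, 2) = 1326. By convexity Σ_i C(r_i, 2) ≥ 134·C(z/134, 2) = z(z − 134)/(2·134), giving z² − 134z − 134·52·51 ≤ 0 and hence z ≤ (1/2)[134 + √(17956 + 4·355368)] = (1/2)[134 + √1439428] ≈ (1/2)(134 + 1199.7616) = 666.8808.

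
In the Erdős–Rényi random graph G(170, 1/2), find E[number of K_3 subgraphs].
E[# K_3] = C(170, 3) · (1/2)^C(3, 2) = 804440 / 2^3 = 100555

For each 3-subset S of vertices (there are C(170, 3) = 804440 such S), let X_S = 1 if S induces a K_3 (all C(3, 2) = 3 edges present). Then P(X_S = 1) = (1/2)^3 = 1/8. By linearity of expectation, E[# K_3] = C(170, 3) · (1/2)^3 = 804440 / 8 = 100555.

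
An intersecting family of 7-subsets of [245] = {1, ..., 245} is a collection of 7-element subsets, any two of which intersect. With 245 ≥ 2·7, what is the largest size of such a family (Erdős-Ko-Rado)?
max |F| = C(244, 6) = 275489565912

The Erdős-Ko-Rado theorem states: for n ≥ 2k, an intersecting family of k-subsets of an n-element set has size at most C(n − 1, k − 1), with equality for 'star' families {A ⊆ [n] : |A| = k, i ∈ A} (fix an element i). For n = 245, k = 7: C(244, 6) = 275489565912.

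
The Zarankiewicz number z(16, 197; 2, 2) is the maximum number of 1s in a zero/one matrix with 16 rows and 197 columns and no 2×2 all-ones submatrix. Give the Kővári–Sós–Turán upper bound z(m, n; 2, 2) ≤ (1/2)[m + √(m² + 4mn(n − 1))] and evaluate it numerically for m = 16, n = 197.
z(16, 197; 2, 2) ≤ (1/2)[16 + √(16² + 4·16·197·196)] = (1/2)[16 + √2471424] = 794.0382

Kővári–Sós–Turán: let r_1, ..., r_16 be the row sums and z = Σ r_i the total number of 1s. Each pair of columns can share at most one row with both entries 1 (else a 2×2 all-ones block appears), so Σ_i C(r_i, 2) ≤ C(197, 2) = 19306. By convexity Σ_i C(r_i, 2) ≥ 16·C(z/16, 2) = z(z − 16)/(2·16), giving z² − 16z − 16·197·196 ≤ 0 and hence z ≤ (1/2)[16 + √(256 + 4·617792)] = (1/2)[16 + √2471424] ≈ (1/2)(16 + 1572.0763) = 794.0382.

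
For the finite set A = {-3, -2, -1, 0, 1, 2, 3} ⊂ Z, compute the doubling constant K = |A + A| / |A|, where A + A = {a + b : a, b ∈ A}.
K = |A + A| / |A| = 13/7

Enumerate A + A = {a + b : a, b ∈ A}. With |A| = 7, there are |A|^2 = 49 ordered sum pairs; collecting distinct values, A + A = {-6, -5, -4, -3, -2, -1, 0, 1, 2, 3, 4, 5, 6}, so |A + A| = 13. Thus K = 13/7. Here |A + A| = 2|A| − 1 = 13, the minimum possible — so K = 13/7 is minimal, which holds iff A is an arithmetic progression.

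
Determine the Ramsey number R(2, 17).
R(2, 17) = 17

R(2, k) = k for all k ≥ 2: in a 2-colouring of K_k, either some edge is red (a red K_2) or all edges are blue (a blue K_k). And K_{16} coloured all-blue has no blue K_17, so R(2, 17) > 16. Hence R(2, 17) = 17.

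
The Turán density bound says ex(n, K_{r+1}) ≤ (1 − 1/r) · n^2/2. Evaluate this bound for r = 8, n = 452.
Turán density bound = (7/8) · 452^2/2 = 89383

Turán's theorem: ex(n, K_{r+1}) is achieved by the complete r-partite Turán graph T(n, r) with parts as balanced as possible, and is at most (1 − 1/r) · n^2/2. For r = 8, n = 452: the density bound is (7/8) · 204304/2 = 89383. The integer-valued extremum is e(T(452, 8)) = 89382, which is strictly less than the density bound 89383 since 8 ∤ 452 (the parts of T(452, 8) cannot all be equal).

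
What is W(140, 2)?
W(140, 2) = 140 + 1 = 141

A 2-term AP is any pair of integers, so a monochromatic 2-AP exists iff some colour is used at least twice. With 140 colours, the colouring i ↦ i on {1, ..., 140} uses each colour once, avoiding any monochromatic pair, so W(140, 2) > 140. For {1, ..., 141}, pigeonhole forces two integers of the same colour, which form a monochromatic 2-AP. Hence W(140, 2) = 141.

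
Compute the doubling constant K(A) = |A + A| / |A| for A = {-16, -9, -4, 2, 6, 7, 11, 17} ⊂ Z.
K = |A + A| / |A| = 31/8

Enumerate A + A = {a + b : a, b ∈ A}. With |A| = 8, there are |A|^2 = 64 ordered sum pairs; collecting distinct values, A + A = {-32, -25, -20, -18, -14, -13, -10, -9, -8, -7, -5, -3, -2, 1, 2, 3, 4, 7, 8, 9, 12, 13, 14, 17, 18, 19, 22, 23, 24, 28, 34}, so |A + A| = 31. Thus K = 31/8. For comparison, the minimum possible |A + A| over all 8-element sets is 2·8 − 1 = 15 (so min K = 15/8), attained only by arithmetic progressions.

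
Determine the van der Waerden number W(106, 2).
W(106, 2) = 106 + 1 = 107

A 2-term AP is any pair of integers, so a monochromatic 2-AP exists iff some colour is used at least twice. With 106 colours, the colouring i ↦ i on {1, ..., 106} uses each colour once, avoiding any monochromatic pair, so W(106, 2) > 106. For {1, ..., 107}, pigeonhole forces two integers of the same colour, which form a monochromatic 2-AP. Hence W(106, 2) = 107.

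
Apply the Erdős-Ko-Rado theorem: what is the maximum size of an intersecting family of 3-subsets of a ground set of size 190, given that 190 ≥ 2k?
max |F| = C(189, 2) = 17766

Erdős-Ko-Rado (1961): when n ≥ 2k, max |F| = C(n−1, k−1). The bound is attained by the star {A : i ∈ A} for any fixed i ∈ [n]. Here C(190−1, 3−1) = C(189, 2) = 17766.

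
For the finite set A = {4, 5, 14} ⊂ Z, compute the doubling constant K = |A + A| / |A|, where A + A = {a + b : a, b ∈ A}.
K = |A + A| / |A| = 6/3 = 2

Enumerate A + A = {a + b : a, b ∈ A}. With |A| = 3, there are |A|^2 = 9 ordered sum pairs; collecting distinct values, A + A = {8, 9, 10, 18, 19, 28}, so |A + A| = 6. Thus K = 6/3 = 2. For comparison, the minimum possible |A + A| over all 3-element sets is 2·3 − 1 = 5 (so min K = 5/3), attained only by arithmetic progressions.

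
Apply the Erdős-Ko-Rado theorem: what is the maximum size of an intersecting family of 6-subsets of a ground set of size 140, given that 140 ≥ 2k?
max |F| = C(139, 5) = 402073902

Erdős-Ko-Rado (1961): when n ≥ 2k, max |F| = C(n−1, k−1). The bound is attained by the star {A : i ∈ A} for any fixed i ∈ [n]. Here C(140−1, 6−1) = C(139, 5) = 402073902.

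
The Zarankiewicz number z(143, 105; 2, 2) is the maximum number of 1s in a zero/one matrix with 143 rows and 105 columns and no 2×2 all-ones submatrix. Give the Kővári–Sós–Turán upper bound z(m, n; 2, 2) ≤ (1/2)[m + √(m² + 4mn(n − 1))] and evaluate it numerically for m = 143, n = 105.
z(143, 105; 2, 2) ≤ (1/2)[143 + √(143² + 4·143·105·104)] = (1/2)[143 + √6266689] = 1323.1678

Kővári–Sós–Turán: let r_1, ..., r_143 be the row sums and z = Σ r_i the total number of 1s. Each pair of columns can share at most one row with both entries 1 (else a 2×2 all-ones block appears), so Σ_i C(r_i, 2) ≤ C(105, 2) = 5460. By convexity Σ_i C(r_i, 2) ≥ 143·C(z/143, 2) = z(z − 143)/(2·143), giving z² − 143z − 143·105·104 ≤ 0 and hence z ≤ (1/2)[143 + √(20449 + 4·1561560)] = (1/2)[143 + √6266689] ≈ (1/2)(143 + 2503.3356) = 1323.1678.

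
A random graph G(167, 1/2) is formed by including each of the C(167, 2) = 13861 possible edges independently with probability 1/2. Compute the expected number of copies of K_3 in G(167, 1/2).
E[# K_3] = C(167, 3) · (1/2)^C(3, 2) = 762355 / 2^3 = 95294.375

For each 3-subset S of vertices (there are C(167, 3) = 762355 such S), let X_S = 1 if S induces a K_3 (all C(3, 2) = 3 edges present). Then P(X_S = 1) = (1/2)^3 = 1/8. By linearity of expectation, E[# K_3] = C(167, 3) · (1/2)^3 = 762355 / 8 = 95294.375.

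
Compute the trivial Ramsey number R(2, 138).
R(2, 138) = 138

R(2, k) = k for all k ≥ 2: in a 2-colouring of K_k, either some edge is red (a red K_2) or all edges are blue (a blue K_k). And K_{137} coloured all-blue has no blue K_138, so R(2, 138) > 137. Hence R(2, 138) = 138.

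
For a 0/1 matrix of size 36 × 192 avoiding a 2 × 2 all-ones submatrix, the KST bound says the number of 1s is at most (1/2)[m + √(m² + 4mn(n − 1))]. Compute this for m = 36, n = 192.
z(36, 192; 2, 2) ≤ (1/2)[36 + √(36² + 4·36·192·191)] = (1/2)[36 + √5282064] = 1167.1371

Kővári–Sós–Turán: let r_1, ..., r_36 be the row sums and z = Σ r_i the total number of 1s. Each pair of columns can share at most one row with both entries 1 (else a 2×2 all-ones block appears), so Σ_i C(r_i, 2) ≤ C(192, 2) = 18336. By convexity Σ_i C(r_i, 2) ≥ 36·C(z/36, 2) = z(z − 36)/(2·36), giving z² − 36z − 36·192·191 ≤ 0 and hence z ≤ (1/2)[36 + √(1296 + 4·1320192)] = (1/2)[36 + √5282064] ≈ (1/2)(36 + 2298.2741) = 1167.1371.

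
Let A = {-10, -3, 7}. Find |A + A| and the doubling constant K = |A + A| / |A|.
K = |A + A| / |A| = 6/3 = 2

Enumerate A + A = {a + b : a, b ∈ A}. With |A| = 3, there are |A|^2 = 9 ordered sum pairs; collecting distinct values, A + A = {-20, -13, -6, -3, 4, 14}, so |A + A| = 6. Thus K = 6/3 = 2. For comparison, the minimum possible |A + A| over all 3-element sets is 2·3 − 1 = 5 (so min K = 5/3), attained only by arithmetic progressions.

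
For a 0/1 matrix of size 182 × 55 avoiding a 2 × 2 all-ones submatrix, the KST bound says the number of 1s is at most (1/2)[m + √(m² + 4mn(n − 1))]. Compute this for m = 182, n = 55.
z(182, 55; 2, 2) ≤ (1/2)[182 + √(182² + 4·182·55·54)] = (1/2)[182 + √2195284] = 831.8245

Kővári–Sós–Turán: let r_1, ..., r_182 be the row sums and z = Σ r_i the total number of 1s. Each pair of columns can share at most one row with both entries 1 (else a 2×2 all-ones block appears), so Σ_i C(r_i, 2) ≤ C(55, 2) = 1485. By convexity Σ_i C(r_i, 2) ≥ 182·C(z/182, 2) = z(z − 182)/(2·182), giving z² − 182z − 182·55·54 ≤ 0 and hence z ≤ (1/2)[182 + √(33124 + 4·540540)] = (1/2)[182 + √2195284] ≈ (1/2)(182 + 1481.6491) = 831.8245.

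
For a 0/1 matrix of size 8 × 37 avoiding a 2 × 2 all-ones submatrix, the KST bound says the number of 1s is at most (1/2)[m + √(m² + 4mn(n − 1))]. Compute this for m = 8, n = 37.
z(8, 37; 2, 2) ≤ (1/2)[8 + √(8² + 4·8·37·36)] = (1/2)[8 + √42688] = 107.3054

Kővári–Sós–Turán: let r_1, ..., r_8 be the row sums and z = Σ r_i the total number of 1s. Each pair of columns can share at most one row with both entries 1 (else a 2×2 all-ones block appears), so Σ_i C(r_i, 2) ≤ C(37, 2) = 666. By convexity Σ_i C(r_i, 2) ≥ 8·C(z/8, 2) = z(z − 8)/(2·8), giving z² − 8z − 8·37·36 ≤ 0 and hence z ≤ (1/2)[8 + √(64 + 4·10656)] = (1/2)[8 + √42688] ≈ (1/2)(8 + 206.6107) = 107.3054.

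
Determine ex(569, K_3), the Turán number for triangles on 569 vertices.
ex(569, K_3) = ⌊569^2/4⌋ = 80940

Mantel (1907): a triangle-free graph on n vertices has at most ⌊n^2/4⌋ edges, with equality for the complete bipartite graph K_{⌊n/2⌋, ⌈n/2⌉}. For n = 569: ⌊569^2/4⌋ = ⌊323761/4⌋ = 80940. The extremal graph is K_{284, 285}, which has 284·285 = 80940 edges.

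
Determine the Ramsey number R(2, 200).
R(2, 200) = 200

R(2, k) = k for all k ≥ 2: in a 2-colouring of K_k, either some edge is red (a red K_2) or all edges are blue (a blue K_k). And K_{199} coloured all-blue has no blue K_200, so R(2, 200) > 199. Hence R(2, 200) = 200.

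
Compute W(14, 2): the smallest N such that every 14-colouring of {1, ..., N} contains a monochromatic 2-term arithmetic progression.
W(14, 2) = 14 + 1 = 15

A 2-term AP is any pair of integers, so a monochromatic 2-AP exists iff some colour is used at least twice. With 14 colours, the colouring i ↦ i on {1, ..., 14} uses each colour once, avoiding any monochromatic pair, so W(14, 2) > 14. For {1, ..., 15}, pigeonhole forces two integers of the same colour, which form a monochromatic 2-AP. Hence W(14, 2) = 15.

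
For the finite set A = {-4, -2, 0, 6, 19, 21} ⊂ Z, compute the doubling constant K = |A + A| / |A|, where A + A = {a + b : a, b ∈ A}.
K = |A + A| / |A| = 18/6 = 3

Enumerate A + A = {a + b : a, b ∈ A}. With |A| = 6, there are |A|^2 = 36 ordered sum pairs; collecting distinct values, A + A = {-8, -6, -4, -2, 0, 2, 4, 6, 12, 15, 17, 19, 21, 25, 27, 38, 40, 42}, so |A + A| = 18. Thus K = 18/6 = 3. For comparison, the minimum possible |A + A| over all 6-element sets is 2·6 − 1 = 11 (so min K = 11/6), attained only by arithmetic progressions.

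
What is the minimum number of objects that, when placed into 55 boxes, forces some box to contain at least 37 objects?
n = (37 − 1)·55 + 1 = 1981

By the generalised pigeonhole principle, to guarantee some box contains ≥ r objects we need more than (r − 1) · k objects total. Threshold: n = (r − 1) · k + 1. With r = 37 and k = 55: n = 36 · 55 + 1 = 1980 + 1 = 1981. For n = 1980 = 36 · 55, we can put exactly 36 objects in every box, avoiding 37 in any single one — so 1981 is tight.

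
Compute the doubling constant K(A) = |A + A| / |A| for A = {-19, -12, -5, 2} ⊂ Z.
K = |A + A| / |A| = 7/4

Enumerate A + A = {a + b : a, b ∈ A}. With |A| = 4, there are |A|^2 = 16 ordered sum pairs; collecting distinct values, A + A = {-38, -31, -24, -17, -10, -3, 4}, so |A + A| = 7. Thus K = 7/4. Here |A + A| = 2|A| − 1 = 7, the minimum possible — so K = 7/4 is minimal, which holds iff A is an arithmetic progression.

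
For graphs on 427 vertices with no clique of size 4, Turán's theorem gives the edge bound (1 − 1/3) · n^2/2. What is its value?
Turán density bound = (2/3) · 427^2/2 = 182329/3 ≈ 60776.3333

Turán's theorem: ex(n, K_{r+1}) is achieved by the complete r-partite Turán graph T(n, r) with parts as balanced as possible, and is at most (1 − 1/r) · n^2/2. For r = 3, n = 427: the density bound is (2/3) · 182329/2 = 182329/3 ≈ 60776.3333. The integer-valued extremum is e(T(427, 3)) = 60776, which is strictly less than the density bound 182329/3 since 3 ∤ 427 (the parts of T(427, 3) cannot all be equal).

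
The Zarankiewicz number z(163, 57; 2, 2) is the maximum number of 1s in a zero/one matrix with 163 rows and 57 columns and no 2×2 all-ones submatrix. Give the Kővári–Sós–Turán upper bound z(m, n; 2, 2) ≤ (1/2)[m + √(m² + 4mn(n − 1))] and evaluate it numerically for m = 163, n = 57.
z(163, 57; 2, 2) ≤ (1/2)[163 + √(163² + 4·163·57·56)] = (1/2)[163 + √2107753] = 807.4051

Kővári–Sós–Turán: let r_1, ..., r_163 be the row sums and z = Σ r_i the total number of 1s. Each pair of columns can share at most one row with both entries 1 (else a 2×2 all-ones block appears), so Σ_i C(r_i, 2) ≤ C(57, 2) = 1596. By convexity Σ_i C(r_i, 2) ≥ 163·C(z/163, 2) = z(z − 163)/(2·163), giving z² − 163z − 163·57·56 ≤ 0 and hence z ≤ (1/2)[163 + √(26569 + 4·520296)] = (1/2)[163 + √2107753] ≈ (1/2)(163 + 1451.8102) = 807.4051.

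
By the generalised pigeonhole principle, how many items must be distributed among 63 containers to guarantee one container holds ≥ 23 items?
n = (23 − 1)·63 + 1 = 1387

By the generalised pigeonhole principle, to guarantee some box contains ≥ r objects we need more than (r − 1) · k objects total. Threshold: n = (r − 1) · k + 1. With r = 23 and k = 63: n = 22 · 63 + 1 = 1386 + 1 = 1387. For n = 1386 = 22 · 63, we can put exactly 22 objects in every box, avoiding 23 in any single one — so 1387 is tight.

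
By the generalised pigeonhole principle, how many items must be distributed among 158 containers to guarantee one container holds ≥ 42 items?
n = (42 − 1)·158 + 1 = 6479

By the generalised pigeonhole principle, to guarantee some box contains ≥ r objects we need more than (r − 1) · k objects total. Threshold: n = (r − 1) · k + 1. With r = 42 and k = 158: n = 41 · 158 + 1 = 6478 + 1 = 6479. For n = 6478 = 41 · 158, we can put exactly 41 objects in every box, avoiding 42 in any single one — so 6479 is tight.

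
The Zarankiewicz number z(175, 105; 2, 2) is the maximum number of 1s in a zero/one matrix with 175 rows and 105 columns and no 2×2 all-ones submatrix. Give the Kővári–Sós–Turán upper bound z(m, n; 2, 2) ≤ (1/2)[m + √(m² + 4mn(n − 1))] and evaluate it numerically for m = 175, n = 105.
z(175, 105; 2, 2) ≤ (1/2)[175 + √(175² + 4·175·105·104)] = (1/2)[175 + √7674625] = 1472.6557

Kővári–Sós–Turán: let r_1, ..., r_175 be the row sums and z = Σ r_i the total number of 1s. Each pair of columns can share at most one row with both entries 1 (else a 2×2 all-ones block appears), so Σ_i C(r_i, 2) ≤ C(105, 2) = 5460. By convexity Σ_i C(r_i, 2) ≥ 175·C(z/175, 2) = z(z − 175)/(2·175), giving z² − 175z − 175·105·104 ≤ 0 and hence z ≤ (1/2)[175 + √(30625 + 4·1911000)] = (1/2)[175 + √7674625] ≈ (1/2)(175 + 2770.3114) = 1472.6557.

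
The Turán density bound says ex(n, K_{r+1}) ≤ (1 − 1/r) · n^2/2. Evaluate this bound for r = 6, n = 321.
Turán density bound = (5/6) · 321^2/2 = 171735/4 ≈ 42933.75

Turán's theorem: ex(n, K_{r+1}) is achieved by the complete r-partite Turán graph T(n, r) with parts as balanced as possible, and is at most (1 − 1/r) · n^2/2. For r = 6, n = 321: the density bound is (5/6) · 103041/2 = 171735/4 ≈ 42933.75. The integer-valued extremum is e(T(321, 6)) = 42933, which is strictly less than the density bound 171735/4 since 6 ∤ 321 (the parts of T(321, 6) cannot all be equal).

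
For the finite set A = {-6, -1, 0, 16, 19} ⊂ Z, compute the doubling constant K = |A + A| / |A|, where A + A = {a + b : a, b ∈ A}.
K = |A + A| / |A| = 15/5 = 3

Enumerate A + A = {a + b : a, b ∈ A}. With |A| = 5, there are |A|^2 = 25 ordered sum pairs; collecting distinct values, A + A = {-12, -7, -6, -2, -1, 0, 10, 13, 15, 16, 18, 19, 32, 35, 38}, so |A + A| = 15. Thus K = 15/5 = 3. For comparison, the minimum possible |A + A| over all 5-element sets is 2·5 − 1 = 9 (so min K = 9/5), attained only by arithmetic progressions.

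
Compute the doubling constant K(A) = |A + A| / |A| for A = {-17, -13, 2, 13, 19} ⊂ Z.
K = |A + A| / |A| = 15/5 = 3

Enumerate A + A = {a + b : a, b ∈ A}. With |A| = 5, there are |A|^2 = 25 ordered sum pairs; collecting distinct values, A + A = {-34, -30, -26, -15, -11, -4, 0, 2, 4, 6, 15, 21, 26, 32, 38}, so |A + A| = 15. Thus K = 15/5 = 3. For comparison, the minimum possible |A + A| over all 5-element sets is 2·5 − 1 = 9 (so min K = 9/5), attained only by arithmetic progressions.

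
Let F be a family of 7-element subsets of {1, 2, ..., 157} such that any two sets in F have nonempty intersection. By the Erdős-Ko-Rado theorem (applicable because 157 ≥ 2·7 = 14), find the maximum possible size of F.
max |F| = C(156, 6) = 18161699556

Erdős-Ko-Rado (1961): when n ≥ 2k, max |F| = C(n−1, k−1). The bound is attained by the star {A : i ∈ A} for any fixed i ∈ [n]. Here C(157−1, 7−1) = C(156, 6) = 18161699556.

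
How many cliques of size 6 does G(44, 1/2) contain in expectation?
E[# K_6] = C(44, 6) · (1/2)^C(6, 2) = 7059052 / 2^15 = 1764763/8192 ≈ 215.425171

For each 6-subset S of vertices (there are C(44, 6) = 7059052 such S), let X_S = 1 if S induces a K_6 (all C(6, 2) = 15 edges present). Then P(X_S = 1) = (1/2)^15 = 1/32768. By linearity of expectation, E[# K_6] = C(44, 6) · (1/2)^15 = 7059052 / 32768 = 1764763/8192 ≈ 215.425171.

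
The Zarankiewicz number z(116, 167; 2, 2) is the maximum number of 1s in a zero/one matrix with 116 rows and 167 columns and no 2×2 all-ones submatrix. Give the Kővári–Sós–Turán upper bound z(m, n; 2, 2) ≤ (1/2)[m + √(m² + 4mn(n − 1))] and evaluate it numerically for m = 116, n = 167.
z(116, 167; 2, 2) ≤ (1/2)[116 + √(116² + 4·116·167·166)] = (1/2)[116 + √12876464] = 1852.1895

Kővári–Sós–Turán: let r_1, ..., r_116 be the row sums and z = Σ r_i the total number of 1s. Each pair of columns can share at most one row with both entries 1 (else a 2×2 all-ones block appears), so Σ_i C(r_i, 2) ≤ C(167, 2) = 13861. By convexity Σ_i C(r_i, 2) ≥ 116·C(z/116, 2) = z(z − 116)/(2·116), giving z² − 116z − 116·167·166 ≤ 0 and hence z ≤ (1/2)[116 + √(13456 + 4·3215752)] = (1/2)[116 + √12876464] ≈ (1/2)(116 + 3588.379) = 1852.1895.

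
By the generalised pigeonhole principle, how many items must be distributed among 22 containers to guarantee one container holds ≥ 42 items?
n = (42 − 1)·22 + 1 = 903

By the generalised pigeonhole principle, to guarantee some box contains ≥ r objects we need more than (r − 1) · k objects total. Threshold: n = (r − 1) · k + 1. With r = 42 and k = 22: n = 41 · 22 + 1 = 902 + 1 = 903. For n = 902 = 41 · 22, we can put exactly 41 objects in every box, avoiding 42 in any single one — so 903 is tight.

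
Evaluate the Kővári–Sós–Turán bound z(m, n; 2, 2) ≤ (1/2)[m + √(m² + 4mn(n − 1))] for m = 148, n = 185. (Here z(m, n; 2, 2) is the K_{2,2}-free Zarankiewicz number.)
z(148, 185; 2, 2) ≤ (1/2)[148 + √(148² + 4·148·185·184)] = (1/2)[148 + √20173584] = 2319.7507

Kővári–Sós–Turán: let r_1, ..., r_148 be the row sums and z = Σ r_i the total number of 1s. Each pair of columns can share at most one row with both entries 1 (else a 2×2 all-ones block appears), so Σ_i C(r_i, 2) ≤ C(185, 2) = 17020. By convexity Σ_i C(r_i, 2) ≥ 148·C(z/148, 2) = z(z − 148)/(2·148), giving z² − 148z − 148·185·184 ≤ 0 and hence z ≤ (1/2)[148 + √(21904 + 4·5037920)] = (1/2)[148 + √20173584] ≈ (1/2)(148 + 4491.5013) = 2319.7507.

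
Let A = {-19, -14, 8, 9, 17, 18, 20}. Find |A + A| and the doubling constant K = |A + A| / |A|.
K = |A + A| / |A| = 27/7

Enumerate A + A = {a + b : a, b ∈ A}. With |A| = 7, there are |A|^2 = 49 ordered sum pairs; collecting distinct values, A + A = {-38, -33, -28, -11, -10, -6, -5, -2, -1, 1, 3, 4, 6, 16, 17, 18, 25, 26, 27, 28, 29, 34, 35, 36, 37, 38, 40}, so |A + A| = 27. Thus K = 27/7. For comparison, the minimum possible |A + A| over all 7-element sets is 2·7 − 1 = 13 (so min K = 13/7), attained only by arithmetic progressions.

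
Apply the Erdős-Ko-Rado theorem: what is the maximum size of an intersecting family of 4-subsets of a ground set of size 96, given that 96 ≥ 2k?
max |F| = C(95, 3) = 138415

The Erdős-Ko-Rado theorem states: for n ≥ 2k, an intersecting family of k-subsets of an n-element set has size at most C(n − 1, k − 1), with equality for 'star' families {A ⊆ [n] : |A| = k, i ∈ A} (fix an element i). For n = 96, k = 4: C(95, 3) = 138415.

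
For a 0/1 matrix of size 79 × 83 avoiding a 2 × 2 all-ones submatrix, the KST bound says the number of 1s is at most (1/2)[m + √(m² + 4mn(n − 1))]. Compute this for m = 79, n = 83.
z(79, 83; 2, 2) ≤ (1/2)[79 + √(79² + 4·79·83·82)] = (1/2)[79 + √2156937] = 773.8257

Kővári–Sós–Turán: let r_1, ..., r_79 be the row sums and z = Σ r_i the total number of 1s. Each pair of columns can share at most one row with both entries 1 (else a 2×2 all-ones block appears), so Σ_i C(r_i, 2) ≤ C(83, 2) = 3403. By convexity Σ_i C(r_i, 2) ≥ 79·C(z/79, 2) = z(z − 79)/(2·79), giving z² − 79z − 79·83·82 ≤ 0 and hence z ≤ (1/2)[79 + √(6241 + 4·537674)] = (1/2)[79 + √2156937] ≈ (1/2)(79 + 1468.6514) = 773.8257.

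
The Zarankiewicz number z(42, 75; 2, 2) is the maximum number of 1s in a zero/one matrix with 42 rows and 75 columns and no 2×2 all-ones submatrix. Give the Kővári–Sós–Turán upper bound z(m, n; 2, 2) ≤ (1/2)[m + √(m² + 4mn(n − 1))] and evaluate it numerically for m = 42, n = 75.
z(42, 75; 2, 2) ≤ (1/2)[42 + √(42² + 4·42·75·74)] = (1/2)[42 + √934164] = 504.2608

Kővári–Sós–Turán: let r_1, ..., r_42 be the row sums and z = Σ r_i the total number of 1s. Each pair of columns can share at most one row with both entries 1 (else a 2×2 all-ones block appears), so Σ_i C(r_i, 2) ≤ C(75, 2) = 2775. By convexity Σ_i C(r_i, 2) ≥ 42·C(z/42, 2) = z(z − 42)/(2·42), giving z² − 42z − 42·75·74 ≤ 0 and hence z ≤ (1/2)[42 + √(1764 + 4·233100)] = (1/2)[42 + √934164] ≈ (1/2)(42 + 966.5216) = 504.2608.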